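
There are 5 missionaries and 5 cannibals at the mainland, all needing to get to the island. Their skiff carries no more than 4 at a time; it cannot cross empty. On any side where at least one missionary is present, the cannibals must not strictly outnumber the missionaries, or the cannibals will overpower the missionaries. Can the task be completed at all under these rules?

1. 2 cannibals → the island.  (the mainland: 5M 3C; the island: 0M 2C)
2. 1 cannibal ← the mainland.  (the mainland: 5M 4C; the island: 0M 1C)
3. 4 cannibals → the island.  (the mainland: 5M 0C; the island: 0M 5C)
4. 1 cannibal ← the mainland.  (the mainland: 5M 1C; the island: 0M 4C)
5. 4 missionaries → the island.  (the mainland: 1M 1C; the island: 4M 4C)
6. 1 missionary and 1 cannibal ← the mainland.  (the mainland: 2M 2C; the island: 3M 3C)
7. 2 missionaries and 2 cannibals → the island.  (the mainland: 0M 0C; the island: 5M 5C)

Yes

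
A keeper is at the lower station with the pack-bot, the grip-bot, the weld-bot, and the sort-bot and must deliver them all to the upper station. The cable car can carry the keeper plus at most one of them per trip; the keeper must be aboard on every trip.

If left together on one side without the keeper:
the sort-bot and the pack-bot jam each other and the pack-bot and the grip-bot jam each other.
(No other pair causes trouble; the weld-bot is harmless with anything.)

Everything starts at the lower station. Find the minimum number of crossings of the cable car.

9

Counting alone: the keeper can take at most 1 across per trip to the upper station, so moving all 4 needs at least 4 loaded trips out, with a return between consecutive ones — at least 7 crossings.
The safety rule pushes this higher. Following every safe sequence of crossings, the most of the 4 that can be at the upper station as the cable car arrives there on crossing 7 is 3 — never all 4.
So no plan with fewer than 9 crossings exists, and this one achieves 9:
1. Keeper goes to the upper station with the pack-bot.
2. Keeper goes back to the lower station alone.
3. Keeper goes to the upper station with the grip-bot.
4. Keeper goes back to the lower station with the pack-bot.
5. Keeper goes to the upper station with the sort-bot.
6. Keeper goes back to the lower station alone.
7. Keeper goes to the upper station with the weld-bot.
8. Keeper goes back to the lower station alone.
9. Keeper goes to the upper station with the pack-bot.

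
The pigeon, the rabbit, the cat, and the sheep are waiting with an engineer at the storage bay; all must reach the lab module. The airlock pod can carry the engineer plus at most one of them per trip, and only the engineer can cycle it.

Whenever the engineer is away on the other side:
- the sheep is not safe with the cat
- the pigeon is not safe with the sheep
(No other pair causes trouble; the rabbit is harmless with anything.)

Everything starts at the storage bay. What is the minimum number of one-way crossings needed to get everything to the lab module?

Counting alone: the engineer can take at most 1 across per trip to the lab module, so moving all 4 needs at least 4 loaded trips out, with a return between consecutive ones — at least 7 crossings.
The safety rule pushes this higher. Following every safe sequence of crossings, the most of the 4 that can be at the lab module as the airlock pod arrives there on crossing 7 is 3 — never all 4.
So no plan with fewer than 9 crossings exists, and this one achieves 9:
1. Engineer goes to the lab module with the sheep.  [the storage bay: the cat, the pigeon, the rabbit | the lab module: the sheep]
2. Engineer goes back to the storage bay alone.  [the storage bay: the cat, the pigeon, the rabbit | the lab module: the sheep]
3. Engineer goes to the lab module with the pigeon.  [the storage bay: the cat, the rabbit | the lab module: the pigeon, the sheep]
4. Engineer goes back to the storage bay with the sheep.  [the storage bay: the cat, the rabbit, the sheep | the lab module: the pigeon]
5. Engineer goes to the lab module with the cat.  [the storage bay: the rabbit, the sheep | the lab module: the cat, the pigeon]
6. Engineer goes back to the storage bay alone.  [the storage bay: the rabbit, the sheep | the lab module: the cat, the pigeon]
7. Engineer goes to the lab module with the rabbit.  [the storage bay: the sheep | the lab module: the cat, the pigeon, the rabbit]
8. Engineer goes back to the storage bay alone.  [the storage bay: the sheep | the lab module: the cat, the pigeon, the rabbit]
9. Engineer goes to the lab module with the sheep.  [the storage bay: — | the lab module: the cat, the pigeon, the rabbit, the sheep]

9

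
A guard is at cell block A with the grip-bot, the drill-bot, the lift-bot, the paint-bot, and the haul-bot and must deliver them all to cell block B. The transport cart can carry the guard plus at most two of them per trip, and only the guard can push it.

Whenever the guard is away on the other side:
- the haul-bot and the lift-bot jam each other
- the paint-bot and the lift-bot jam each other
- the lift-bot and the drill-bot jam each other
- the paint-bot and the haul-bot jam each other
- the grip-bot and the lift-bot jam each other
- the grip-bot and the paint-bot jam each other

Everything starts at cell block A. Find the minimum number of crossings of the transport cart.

Counting alone: the guard can take at most 2 across per trip to cell block B, so moving all 5 needs at least 3 loaded trips out, with a return between consecutive ones — at least 5 crossings.
The safety rule pushes this higher. Following every safe sequence of crossings, the most of the 5 that can be at cell block B as the transport cart arrives there on crossing 5 is 4 — never all 5.
So no plan with fewer than 7 crossings exists, and this one achieves 7:
1. Guard goes to cell block B with the lift-bot and the paint-bot.
2. Guard goes back to cell block A with the lift-bot.
3. Guard goes to cell block B with the drill-bot and the lift-bot.
4. Guard goes back to cell block A with the lift-bot.
5. Guard goes to cell block B with the grip-bot and the haul-bot.
6. Guard goes back to cell block A with the paint-bot.
7. Guard goes to cell block B with the lift-bot and the paint-bot.

7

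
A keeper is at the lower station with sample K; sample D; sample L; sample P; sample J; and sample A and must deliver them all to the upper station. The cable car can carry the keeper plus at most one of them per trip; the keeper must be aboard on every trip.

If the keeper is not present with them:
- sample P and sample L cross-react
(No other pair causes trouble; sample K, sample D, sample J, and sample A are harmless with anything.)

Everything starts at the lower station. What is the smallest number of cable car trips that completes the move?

Counting alone: the keeper can take at most 1 across per trip to the upper station, so moving all 6 needs at least 6 loaded trips out, with a return between consecutive ones — at least 11 crossings.
The plan below uses exactly 11 crossings, so it is optimal:
1. Keeper goes to the upper station with sample L.
2. Keeper goes back to the lower station alone.
3. Keeper goes to the upper station with sample K.
4. Keeper goes back to the lower station alone.
5. Keeper goes to the upper station with sample D.
6. Keeper goes back to the lower station alone.
7. Keeper goes to the upper station with sample J.
8. Keeper goes back to the lower station alone.
9. Keeper goes to the upper station with sample A.
10. Keeper goes back to the lower station alone.
11. Keeper goes to the upper station with sample P.

11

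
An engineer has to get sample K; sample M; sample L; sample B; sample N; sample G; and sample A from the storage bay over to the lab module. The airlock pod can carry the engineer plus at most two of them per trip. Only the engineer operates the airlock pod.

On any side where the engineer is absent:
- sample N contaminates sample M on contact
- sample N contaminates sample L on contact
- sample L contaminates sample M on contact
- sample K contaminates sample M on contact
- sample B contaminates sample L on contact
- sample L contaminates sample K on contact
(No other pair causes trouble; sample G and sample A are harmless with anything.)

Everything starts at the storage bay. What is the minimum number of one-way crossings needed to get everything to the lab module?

Counting alone: the engineer can take at most 2 across per trip to the lab module, so moving all 7 needs at least 4 loaded trips out, with a return between consecutive ones — at least 7 crossings.
The safety rule pushes this higher. Following every safe sequence of crossings, the most of the 7 that can be at the lab module as the airlock pod arrives there on crossings 7, 9 is 5, 6 respectively — never all 7.
So no plan with fewer than 11 crossings exists, and this one achieves 11:
1. Engineer goes to the lab module with sample L and sample M.  [the storage bay: sample A, sample B, sample G, sample K, sample N | the lab module: sample L, sample M]
2. Engineer goes back to the storage bay with sample M.  [the storage bay: sample A, sample B, sample G, sample K, sample M, sample N | the lab module: sample L]
3. Engineer goes to the lab module with sample K and sample N.  [the storage bay: sample A, sample B, sample G, sample M | the lab module: sample K, sample L, sample N]
4. Engineer goes back to the storage bay with sample L.  [the storage bay: sample A, sample B, sample G, sample L, sample M | the lab module: sample K, sample N]
5. Engineer goes to the lab module with sample B and sample M.  [the storage bay: sample A, sample G, sample L | the lab module: sample B, sample K, sample M, sample N]
6. Engineer goes back to the storage bay with sample M.  [the storage bay: sample A, sample G, sample L, sample M | the lab module: sample B, sample K, sample N]
7. Engineer goes to the lab module with sample G and sample M.  [the storage bay: sample A, sample L | the lab module: sample B, sample G, sample K, sample M, sample N]
8. Engineer goes back to the storage bay with sample M.  [the storage bay: sample A, sample L, sample M | the lab module: sample B, sample G, sample K, sample N]
9. Engineer goes to the lab module with sample A and sample M.  [the storage bay: sample L | the lab module: sample A, sample B, sample G, sample K, sample M, sample N]
10. Engineer goes back to the storage bay with sample M.  [the storage bay: sample L, sample M | the lab module: sample A, sample B, sample G, sample K, sample N]
11. Engineer goes to the lab module with sample L and sample M.  [the storage bay: — | the lab module: sample A, sample B, sample G, sample K, sample L, sample M, sample N]

11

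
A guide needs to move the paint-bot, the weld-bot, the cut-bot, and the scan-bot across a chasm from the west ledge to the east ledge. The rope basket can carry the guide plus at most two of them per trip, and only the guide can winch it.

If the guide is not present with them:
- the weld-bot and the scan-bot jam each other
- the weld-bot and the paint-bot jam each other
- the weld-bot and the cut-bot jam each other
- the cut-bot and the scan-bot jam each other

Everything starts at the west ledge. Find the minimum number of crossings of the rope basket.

5

Counting alone: the guide can take at most 2 across per trip to the east ledge, so moving all 4 needs at least 2 loaded trips out, with a return between consecutive ones — at least 3 crossings.
The safety rule pushes this higher. Following every safe sequence of crossings, the most of the 4 that can be at the east ledge as the rope basket arrives there on crossing 3 is 3 — never all 4.
So no plan with fewer than 5 crossings exists, and this one achieves 5:
1. Guide goes to the east ledge with the cut-bot and the weld-bot.
2. Guide goes back to the west ledge with the weld-bot.
3. Guide goes to the east ledge with the paint-bot and the weld-bot.
4. Guide goes back to the west ledge with the weld-bot.
5. Guide goes to the east ledge with the scan-bot and the weld-bot.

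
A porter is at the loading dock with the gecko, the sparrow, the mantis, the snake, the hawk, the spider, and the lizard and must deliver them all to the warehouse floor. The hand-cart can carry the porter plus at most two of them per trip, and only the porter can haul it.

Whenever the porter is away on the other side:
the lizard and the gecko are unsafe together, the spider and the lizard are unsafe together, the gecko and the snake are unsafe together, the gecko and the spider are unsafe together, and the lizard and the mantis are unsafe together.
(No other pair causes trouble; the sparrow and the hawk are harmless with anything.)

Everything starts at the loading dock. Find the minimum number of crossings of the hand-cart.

Counting alone: the porter can take at most 2 across per trip to the warehouse floor, so moving all 7 needs at least 4 loaded trips out, with a return between consecutive ones — at least 7 crossings.
The safety rule pushes this higher. Following every safe sequence of crossings, the most of the 7 that can be at the warehouse floor as the hand-cart arrives there on crossings 7, 9 is 5, 6 respectively — never all 7.
So no plan with fewer than 11 crossings exists, and this one achieves 11:
1. Porter goes to the warehouse floor with the gecko and the lizard.
2. Porter goes back to the loading dock with the gecko.
3. Porter goes to the warehouse floor with the gecko and the sparrow.
4. Porter goes back to the loading dock with the gecko.
5. Porter goes to the warehouse floor with the gecko and the mantis.
6. Porter goes back to the loading dock with the lizard.
7. Porter goes to the warehouse floor with the snake and the spider.
8. Porter goes back to the loading dock with the gecko.
9. Porter goes to the warehouse floor with the gecko and the hawk.
10. Porter goes back to the loading dock with the gecko.
11. Porter goes to the warehouse floor with the gecko and the lizard.

11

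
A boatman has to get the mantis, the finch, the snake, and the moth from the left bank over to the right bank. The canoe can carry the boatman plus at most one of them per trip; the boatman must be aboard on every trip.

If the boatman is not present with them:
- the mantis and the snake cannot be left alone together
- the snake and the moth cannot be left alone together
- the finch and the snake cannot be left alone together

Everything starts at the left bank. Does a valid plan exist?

No

Following every safe sequence of crossings from the start, the most of the 4 that can be at the right bank as the canoe arrives there on crossings 1, 3 is 1, 2 respectively; the best ever achieved is 2 of 4.
From crossing 5 on, no configuration arises that was not already reachable earlier: only 9 distinct safe configurations (who is on which side, and where the canoe is) can ever be reached, none of them has everyone across, and every continuation just revisits them. So no valid plan exists.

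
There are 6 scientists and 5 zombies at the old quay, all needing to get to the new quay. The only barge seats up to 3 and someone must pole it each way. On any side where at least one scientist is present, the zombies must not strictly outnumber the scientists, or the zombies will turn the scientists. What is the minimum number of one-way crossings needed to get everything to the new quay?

Counting alone: each trip to the new quay takes at most 3 across and each return brings at least 1 back, so after t trips out (and t−1 returns) at most 3t − (t−1) of the 11 are across; that first reaches 11 at t = 5, so at least 9 crossings are needed.
The plan below uses exactly 9 crossings, so it is optimal:
1. 3 zombies → the new quay.  (the old quay: 6S 2Z; the new quay: 0S 3Z)
2. 1 zombie ← the old quay.  (the old quay: 6S 3Z; the new quay: 0S 2Z)
3. 3 scientists → the new quay.  (the old quay: 3S 3Z; the new quay: 3S 2Z)
4. 1 scientist ← the old quay.  (the old quay: 4S 3Z; the new quay: 2S 2Z)
5. 2 scientists and 1 zombie → the new quay.  (the old quay: 2S 2Z; the new quay: 4S 3Z)
6. 1 scientist ← the old quay.  (the old quay: 3S 2Z; the new quay: 3S 3Z)
7. 2 scientists and 1 zombie → the new quay.  (the old quay: 1S 1Z; the new quay: 5S 4Z)
8. 1 scientist ← the old quay.  (the old quay: 2S 1Z; the new quay: 4S 4Z)
9. 2 scientists and 1 zombie → the new quay.  (the old quay: 0S 0Z; the new quay: 6S 5Z)

9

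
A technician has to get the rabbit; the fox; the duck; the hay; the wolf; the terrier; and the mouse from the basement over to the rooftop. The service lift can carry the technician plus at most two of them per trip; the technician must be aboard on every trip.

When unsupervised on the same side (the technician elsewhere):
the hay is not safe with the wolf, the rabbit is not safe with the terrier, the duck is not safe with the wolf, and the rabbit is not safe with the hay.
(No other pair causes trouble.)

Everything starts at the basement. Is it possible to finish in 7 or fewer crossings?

No

Counting alone: the technician can take at most 2 across per trip to the rooftop, so moving all 7 needs at least 4 loaded trips out, with a return between consecutive ones — at least 7 crossings.
The safety rule pushes this higher. Following every safe sequence of crossings, the most of the 7 that can be at the rooftop as the service lift arrives there on crossing 7 is 6 — never all 7.
So the move cannot be finished within 7 crossings. (The shortest complete plan takes 9:)
1. Technician goes to the rooftop with the rabbit and the wolf.  [the basement: the duck, the fox, the hay, the mouse, the terrier | the rooftop: the rabbit, the wolf]
2. Technician goes back to the basement alone.  [the basement: the duck, the fox, the hay, the mouse, the terrier | the rooftop: the rabbit, the wolf]
3. Technician goes to the rooftop with the fox.  [the basement: the duck, the hay, the mouse, the terrier | the rooftop: the fox, the rabbit, the wolf]
4. Technician goes back to the basement alone.  [the basement: the duck, the hay, the mouse, the terrier | the rooftop: the fox, the rabbit, the wolf]
5. Technician goes to the rooftop with the duck and the hay.  [the basement: the mouse, the terrier | the rooftop: the duck, the fox, the hay, the rabbit, the wolf]
6. Technician goes back to the basement with the rabbit and the wolf.  [the basement: the mouse, the rabbit, the terrier, the wolf | the rooftop: the duck, the fox, the hay]
7. Technician goes to the rooftop with the mouse and the terrier.  [the basement: the rabbit, the wolf | the rooftop: the duck, the fox, the hay, the mouse, the terrier]
8. Technician goes back to the basement alone.  [the basement: the rabbit, the wolf | the rooftop: the duck, the fox, the hay, the mouse, the terrier]
9. Technician goes to the rooftop with the rabbit and the wolf.  [the basement: — | the rooftop: the duck, the fox, the hay, the mouse, the rabbit, the terrier, the wolf]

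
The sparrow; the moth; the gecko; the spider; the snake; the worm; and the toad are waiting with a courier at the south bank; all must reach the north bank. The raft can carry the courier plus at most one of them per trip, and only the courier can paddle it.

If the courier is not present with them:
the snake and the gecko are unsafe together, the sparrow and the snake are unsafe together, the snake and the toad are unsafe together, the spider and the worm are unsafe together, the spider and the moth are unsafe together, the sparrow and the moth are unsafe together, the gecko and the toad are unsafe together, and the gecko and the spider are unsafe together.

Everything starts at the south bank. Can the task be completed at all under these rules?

No

Whatever the first load, the items left behind include a forbidden pair without the courier. No opening move is safe, so no plan exists.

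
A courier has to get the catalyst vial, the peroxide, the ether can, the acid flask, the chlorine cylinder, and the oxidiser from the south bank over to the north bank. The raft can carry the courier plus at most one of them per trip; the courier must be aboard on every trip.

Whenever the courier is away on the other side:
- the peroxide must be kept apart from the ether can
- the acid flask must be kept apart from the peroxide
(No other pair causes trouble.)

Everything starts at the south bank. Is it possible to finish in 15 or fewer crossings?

Yes

Yes — this plan uses 13 crossings (≤ 15):
1. Courier goes to the north bank with the peroxide.
2. Courier goes back to the south bank alone.
3. Courier goes to the north bank with the catalyst vial.
4. Courier goes back to the south bank alone.
5. Courier goes to the north bank with the ether can.
6. Courier goes back to the south bank with the peroxide.
7. Courier goes to the north bank with the acid flask.
8. Courier goes back to the south bank alone.
9. Courier goes to the north bank with the chlorine cylinder.
10. Courier goes back to the south bank alone.
11. Courier goes to the north bank with the oxidiser.
12. Courier goes back to the south bank alone.
13. Courier goes to the north bank with the peroxide.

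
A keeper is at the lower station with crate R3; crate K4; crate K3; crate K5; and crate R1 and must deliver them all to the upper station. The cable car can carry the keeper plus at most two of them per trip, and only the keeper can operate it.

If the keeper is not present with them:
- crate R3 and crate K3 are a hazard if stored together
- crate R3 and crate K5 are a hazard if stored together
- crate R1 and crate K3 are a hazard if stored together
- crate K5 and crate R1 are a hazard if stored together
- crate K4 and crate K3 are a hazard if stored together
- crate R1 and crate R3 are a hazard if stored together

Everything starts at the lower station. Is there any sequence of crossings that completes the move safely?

Whatever the first load, the items left behind include a forbidden pair without the keeper. No opening move is safe, so no plan exists.

No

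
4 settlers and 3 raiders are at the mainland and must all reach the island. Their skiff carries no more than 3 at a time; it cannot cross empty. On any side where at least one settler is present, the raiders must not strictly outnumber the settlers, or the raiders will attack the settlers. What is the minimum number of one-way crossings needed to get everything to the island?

Counting alone: each trip to the island takes at most 3 across and each return brings at least 1 back, so after t trips out (and t−1 returns) at most 3t − (t−1) of the 7 are across; that first reaches 7 at t = 3, so at least 5 crossings are needed.
The plan below uses exactly 5 crossings, so it is optimal:
1. 3 raiders → the island.  (the mainland: 4S 0R; the island: 0S 3R)
2. 1 raider ← the mainland.  (the mainland: 4S 1R; the island: 0S 2R)
3. 3 settlers → the island.  (the mainland: 1S 1R; the island: 3S 2R)
4. 1 settler ← the mainland.  (the mainland: 2S 1R; the island: 2S 2R)
5. 2 settlers and 1 raider → the island.  (the mainland: 0S 0R; the island: 4S 3R)

5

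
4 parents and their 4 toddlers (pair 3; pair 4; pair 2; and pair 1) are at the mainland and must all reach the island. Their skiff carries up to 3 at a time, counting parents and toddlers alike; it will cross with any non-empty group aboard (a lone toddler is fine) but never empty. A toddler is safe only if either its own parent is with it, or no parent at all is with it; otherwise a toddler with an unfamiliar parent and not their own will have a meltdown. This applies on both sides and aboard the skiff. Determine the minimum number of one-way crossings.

9

Counting alone: each trip to the island takes at most 3 across and each return brings at least 1 back, so after t trips out (and t−1 returns) at most 3t − (t−1) of the 8 are across; that first reaches 8 at t = 4, so at least 7 crossings are needed.
The safety rule pushes this higher. Following every safe sequence of crossings, the most of the 8 that can be at the island as the skiff arrives there on crossing 7 is 7 — never all 8.
So no plan with fewer than 9 crossings exists, and this one achieves 9:
1. parent 3 and toddler 3 cross → the island.
2. parent 3 crosses ← the mainland.
3. parent 3, parent 4, and toddler 4 cross → the island.
4. parent 3 and toddler 3 cross ← the mainland.
5. parent 1, parent 2, and parent 3 cross → the island.
6. toddler 4 crosses ← the mainland.
7. toddler 3 and toddler 4 cross → the island.
8. toddler 3 crosses ← the mainland.
9. toddler 1, toddler 2, and toddler 3 cross → the island.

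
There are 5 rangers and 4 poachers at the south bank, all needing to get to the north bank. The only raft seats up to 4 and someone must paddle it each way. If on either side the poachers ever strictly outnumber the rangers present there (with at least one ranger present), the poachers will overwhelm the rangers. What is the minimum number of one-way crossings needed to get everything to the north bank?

Counting alone: each trip to the north bank takes at most 4 across and each return brings at least 1 back, so after t trips out (and t−1 returns) at most 4t − (t−1) of the 9 are across; that first reaches 9 at t = 3, so at least 5 crossings are needed.
The plan below uses exactly 5 crossings, so it is optimal:
1. 3 poachers → the north bank.  (the south bank: 5R 1P; the north bank: 0R 3P)
2. 1 poacher ← the south bank.  (the south bank: 5R 2P; the north bank: 0R 2P)
3. 3 rangers and 1 poacher → the north bank.  (the south bank: 2R 1P; the north bank: 3R 3P)
4. 1 poacher ← the south bank.  (the south bank: 2R 2P; the north bank: 3R 2P)
5. 2 rangers and 2 poachers → the north bank.  (the south bank: 0R 0P; the north bank: 5R 4P)

5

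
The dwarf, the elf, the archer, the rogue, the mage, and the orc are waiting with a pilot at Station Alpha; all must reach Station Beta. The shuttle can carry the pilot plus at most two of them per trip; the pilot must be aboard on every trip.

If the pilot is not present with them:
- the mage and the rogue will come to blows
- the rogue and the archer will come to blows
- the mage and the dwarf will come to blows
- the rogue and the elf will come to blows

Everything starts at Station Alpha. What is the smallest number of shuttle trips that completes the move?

Counting alone: the pilot can take at most 2 across per trip to Station Beta, so moving all 6 needs at least 3 loaded trips out, with a return between consecutive ones — at least 5 crossings.
The safety rule pushes this higher. Following every safe sequence of crossings, the most of the 6 that can be at Station Beta as the shuttle arrives there on crossing 5 is 5 — never all 6.
So no plan with fewer than 7 crossings exists, and this one achieves 7:
1. Pilot goes to Station Beta with the dwarf and the rogue.  [Station Alpha: the archer, the elf, the mage, the orc | Station Beta: the dwarf, the rogue]
2. Pilot goes back to Station Alpha alone.  [Station Alpha: the archer, the elf, the mage, the orc | Station Beta: the dwarf, the rogue]
3. Pilot goes to Station Beta with the orc.  [Station Alpha: the archer, the elf, the mage | Station Beta: the dwarf, the orc, the rogue]
4. Pilot goes back to Station Alpha alone.  [Station Alpha: the archer, the elf, the mage | Station Beta: the dwarf, the orc, the rogue]
5. Pilot goes to Station Beta with the archer and the elf.  [Station Alpha: the mage | Station Beta: the archer, the dwarf, the elf, the orc, the rogue]
6. Pilot goes back to Station Alpha with the rogue.  [Station Alpha: the mage, the rogue | Station Beta: the archer, the dwarf, the elf, the orc]
7. Pilot goes to Station Beta with the mage and the rogue.  [Station Alpha: — | Station Beta: the archer, the dwarf, the elf, the mage, the orc, the rogue]

7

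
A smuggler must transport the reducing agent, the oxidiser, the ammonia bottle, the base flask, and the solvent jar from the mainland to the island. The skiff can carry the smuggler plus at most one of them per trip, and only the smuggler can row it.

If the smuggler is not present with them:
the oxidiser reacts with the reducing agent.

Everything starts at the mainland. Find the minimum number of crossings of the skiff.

Counting alone: the smuggler can take at most 1 across per trip to the island, so moving all 5 needs at least 5 loaded trips out, with a return between consecutive ones — at least 9 crossings.
The plan below uses exactly 9 crossings, so it is optimal:
1. Smuggler goes to the island with the reducing agent.  [the mainland: the ammonia bottle, the base flask, the oxidiser, the solvent jar | the island: the reducing agent]
2. Smuggler goes back to the mainland alone.  [the mainland: the ammonia bottle, the base flask, the oxidiser, the solvent jar | the island: the reducing agent]
3. Smuggler goes to the island with the ammonia bottle.  [the mainland: the base flask, the oxidiser, the solvent jar | the island: the ammonia bottle, the reducing agent]
4. Smuggler goes back to the mainland alone.  [the mainland: the base flask, the oxidiser, the solvent jar | the island: the ammonia bottle, the reducing agent]
5. Smuggler goes to the island with the base flask.  [the mainland: the oxidiser, the solvent jar | the island: the ammonia bottle, the base flask, the reducing agent]
6. Smuggler goes back to the mainland alone.  [the mainland: the oxidiser, the solvent jar | the island: the ammonia bottle, the base flask, the reducing agent]
7. Smuggler goes to the island with the solvent jar.  [the mainland: the oxidiser | the island: the ammonia bottle, the base flask, the reducing agent, the solvent jar]
8. Smuggler goes back to the mainland alone.  [the mainland: the oxidiser | the island: the ammonia bottle, the base flask, the reducing agent, the solvent jar]
9. Smuggler goes to the island with the oxidiser.  [the mainland: — | the island: the ammonia bottle, the base flask, the oxidiser, the reducing agent, the solvent jar]

9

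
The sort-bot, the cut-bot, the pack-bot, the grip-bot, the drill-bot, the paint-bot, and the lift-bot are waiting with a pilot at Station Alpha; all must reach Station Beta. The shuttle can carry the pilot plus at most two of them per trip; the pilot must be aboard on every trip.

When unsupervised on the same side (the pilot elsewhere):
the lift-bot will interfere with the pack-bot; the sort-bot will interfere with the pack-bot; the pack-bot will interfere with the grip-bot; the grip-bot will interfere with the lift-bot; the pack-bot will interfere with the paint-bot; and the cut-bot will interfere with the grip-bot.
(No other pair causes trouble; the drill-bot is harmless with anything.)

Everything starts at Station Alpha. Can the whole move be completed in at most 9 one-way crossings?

Counting alone: the pilot can take at most 2 across per trip to Station Beta, so moving all 7 needs at least 4 loaded trips out, with a return between consecutive ones — at least 7 crossings.
The safety rule pushes this higher. Following every safe sequence of crossings, the most of the 7 that can be at Station Beta as the shuttle arrives there on crossings 7, 9 is 5, 6 respectively — never all 7.
So the move cannot be finished within 9 crossings. (The shortest complete plan takes 11:)
1. Pilot goes to Station Beta with the grip-bot and the pack-bot.  [Station Alpha: the cut-bot, the drill-bot, the lift-bot, the paint-bot, the sort-bot | Station Beta: the grip-bot, the pack-bot]
2. Pilot goes back to Station Alpha with the pack-bot.  [Station Alpha: the cut-bot, the drill-bot, the lift-bot, the pack-bot, the paint-bot, the sort-bot | Station Beta: the grip-bot]
3. Pilot goes to Station Beta with the pack-bot and the sort-bot.  [Station Alpha: the cut-bot, the drill-bot, the lift-bot, the paint-bot | Station Beta: the grip-bot, the pack-bot, the sort-bot]
4. Pilot goes back to Station Alpha with the pack-bot.  [Station Alpha: the cut-bot, the drill-bot, the lift-bot, the pack-bot, the paint-bot | Station Beta: the grip-bot, the sort-bot]
5. Pilot goes to Station Beta with the drill-bot and the pack-bot.  [Station Alpha: the cut-bot, the lift-bot, the paint-bot | Station Beta: the drill-bot, the grip-bot, the pack-bot, the sort-bot]
6. Pilot goes back to Station Alpha with the pack-bot.  [Station Alpha: the cut-bot, the lift-bot, the pack-bot, the paint-bot | Station Beta: the drill-bot, the grip-bot, the sort-bot]
7. Pilot goes to Station Beta with the pack-bot and the paint-bot.  [Station Alpha: the cut-bot, the lift-bot | Station Beta: the drill-bot, the grip-bot, the pack-bot, the paint-bot, the sort-bot]
8. Pilot goes back to Station Alpha with the pack-bot.  [Station Alpha: the cut-bot, the lift-bot, the pack-bot | Station Beta: the drill-bot, the grip-bot, the paint-bot, the sort-bot]
9. Pilot goes to Station Beta with the cut-bot and the lift-bot.  [Station Alpha: the pack-bot | Station Beta: the cut-bot, the drill-bot, the grip-bot, the lift-bot, the paint-bot, the sort-bot]
10. Pilot goes back to Station Alpha with the grip-bot.  [Station Alpha: the grip-bot, the pack-bot | Station Beta: the cut-bot, the drill-bot, the lift-bot, the paint-bot, the sort-bot]
11. Pilot goes to Station Beta with the grip-bot and the pack-bot.  [Station Alpha: — | Station Beta: the cut-bot, the drill-bot, the grip-bot, the lift-bot, the pack-bot, the paint-bot, the sort-bot]

No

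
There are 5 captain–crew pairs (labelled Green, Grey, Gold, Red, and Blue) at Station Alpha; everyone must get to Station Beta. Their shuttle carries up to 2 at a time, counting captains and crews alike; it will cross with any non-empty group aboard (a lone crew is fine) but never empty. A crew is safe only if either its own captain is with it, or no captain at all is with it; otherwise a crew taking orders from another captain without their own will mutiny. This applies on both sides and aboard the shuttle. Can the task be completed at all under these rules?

Following every safe sequence of crossings from the start, the most of the 10 that can be at Station Beta as the shuttle arrives there on crossings 1, 3, 5, 7 is 2, 3, 4, 5 respectively; the best ever achieved is 5 of 10.
From crossing 9 on, no configuration arises that was not already reachable earlier: only 82 distinct safe configurations (who is on which side, and where the shuttle is) can ever be reached, none of them has everyone across, and every continuation just revisits them. So no valid plan exists.

No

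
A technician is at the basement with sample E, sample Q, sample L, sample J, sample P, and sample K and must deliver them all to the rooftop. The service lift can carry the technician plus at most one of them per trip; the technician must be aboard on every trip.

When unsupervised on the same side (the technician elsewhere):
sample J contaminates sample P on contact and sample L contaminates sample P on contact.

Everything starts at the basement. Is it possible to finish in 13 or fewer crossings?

Yes

Yes — this plan uses 13 crossings (≤ 13):
1. Technician goes to the rooftop with sample P.
2. Technician goes back to the basement alone.
3. Technician goes to the rooftop with sample E.
4. Technician goes back to the basement alone.
5. Technician goes to the rooftop with sample Q.
6. Technician goes back to the basement alone.
7. Technician goes to the rooftop with sample L.
8. Technician goes back to the basement with sample P.
9. Technician goes to the rooftop with sample J.
10. Technician goes back to the basement alone.
11. Technician goes to the rooftop with sample K.
12. Technician goes back to the basement alone.
13. Technician goes to the rooftop with sample P.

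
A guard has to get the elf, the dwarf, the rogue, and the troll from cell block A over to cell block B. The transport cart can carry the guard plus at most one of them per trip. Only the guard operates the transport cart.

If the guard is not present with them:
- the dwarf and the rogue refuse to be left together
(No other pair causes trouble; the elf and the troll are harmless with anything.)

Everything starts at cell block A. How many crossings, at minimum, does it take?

7

Counting alone: the guard can take at most 1 across per trip to cell block B, so moving all 4 needs at least 4 loaded trips out, with a return between consecutive ones — at least 7 crossings.
The plan below uses exactly 7 crossings, so it is optimal:
1. Guard goes to cell block B with the dwarf.  [cell block A: the elf, the rogue, the troll | cell block B: the dwarf]
2. Guard goes back to cell block A alone.  [cell block A: the elf, the rogue, the troll | cell block B: the dwarf]
3. Guard goes to cell block B with the elf.  [cell block A: the rogue, the troll | cell block B: the dwarf, the elf]
4. Guard goes back to cell block A alone.  [cell block A: the rogue, the troll | cell block B: the dwarf, the elf]
5. Guard goes to cell block B with the troll.  [cell block A: the rogue | cell block B: the dwarf, the elf, the troll]
6. Guard goes back to cell block A alone.  [cell block A: the rogue | cell block B: the dwarf, the elf, the troll]
7. Guard goes to cell block B with the rogue.  [cell block A: — | cell block B: the dwarf, the elf, the rogue, the troll]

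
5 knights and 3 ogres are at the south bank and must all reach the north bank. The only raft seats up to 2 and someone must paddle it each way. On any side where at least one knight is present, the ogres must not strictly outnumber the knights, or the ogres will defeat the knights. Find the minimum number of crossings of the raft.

13

Counting alone: each trip to the north bank takes at most 2 across and each return brings at least 1 back, so after t trips out (and t−1 returns) at most 2t − (t−1) of the 8 are across; that first reaches 8 at t = 7, so at least 13 crossings are needed.
The plan below uses exactly 13 crossings, so it is optimal:
1. 2 ogres → the north bank.  (the south bank: 5K 1O; the north bank: 0K 2O)
2. 1 ogre ← the south bank.  (the south bank: 5K 2O; the north bank: 0K 1O)
3. 2 ogres → the north bank.  (the south bank: 5K 0O; the north bank: 0K 3O)
4. 1 ogre ← the south bank.  (the south bank: 5K 1O; the north bank: 0K 2O)
5. 2 knights → the north bank.  (the south bank: 3K 1O; the north bank: 2K 2O)
6. 1 ogre ← the south bank.  (the south bank: 3K 2O; the north bank: 2K 1O)
7. 1 knight and 1 ogre → the north bank.  (the south bank: 2K 1O; the north bank: 3K 2O)
8. 1 ogre ← the south bank.  (the south bank: 2K 2O; the north bank: 3K 1O)
9. 2 ogres → the north bank.  (the south bank: 2K 0O; the north bank: 3K 3O)
10. 1 ogre ← the south bank.  (the south bank: 2K 1O; the north bank: 3K 2O)
11. 1 knight and 1 ogre → the north bank.  (the south bank: 1K 0O; the north bank: 4K 3O)
12. 1 ogre ← the south bank.  (the south bank: 1K 1O; the north bank: 4K 2O)
13. 1 knight and 1 ogre → the north bank.  (the south bank: 0K 0O; the north bank: 5K 3O)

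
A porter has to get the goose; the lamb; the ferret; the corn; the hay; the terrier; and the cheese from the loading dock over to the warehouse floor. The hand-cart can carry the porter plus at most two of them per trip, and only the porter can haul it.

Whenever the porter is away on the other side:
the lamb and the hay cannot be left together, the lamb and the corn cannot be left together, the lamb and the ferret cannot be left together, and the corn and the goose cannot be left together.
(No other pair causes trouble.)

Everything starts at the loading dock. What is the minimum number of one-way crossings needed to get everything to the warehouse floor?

7

Counting alone: the porter can take at most 2 across per trip to the warehouse floor, so moving all 7 needs at least 4 loaded trips out, with a return between consecutive ones — at least 7 crossings.
The plan below uses exactly 7 crossings, so it is optimal:
1. Porter goes to the warehouse floor with the goose and the lamb.  [the loading dock: the cheese, the corn, the ferret, the hay, the terrier | the warehouse floor: the goose, the lamb]
2. Porter goes back to the loading dock alone.  [the loading dock: the cheese, the corn, the ferret, the hay, the terrier | the warehouse floor: the goose, the lamb]
3. Porter goes to the warehouse floor with the cheese and the terrier.  [the loading dock: the corn, the ferret, the hay | the warehouse floor: the cheese, the goose, the lamb, the terrier]
4. Porter goes back to the loading dock alone.  [the loading dock: the corn, the ferret, the hay | the warehouse floor: the cheese, the goose, the lamb, the terrier]
5. Porter goes to the warehouse floor with the ferret and the hay.  [the loading dock: the corn | the warehouse floor: the cheese, the ferret, the goose, the hay, the lamb, the terrier]
6. Porter goes back to the loading dock with the lamb.  [the loading dock: the corn, the lamb | the warehouse floor: the cheese, the ferret, the goose, the hay, the terrier]
7. Porter goes to the warehouse floor with the corn and the lamb.  [the loading dock: — | the warehouse floor: the cheese, the corn, the ferret, the goose, the hay, the lamb, the terrier]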